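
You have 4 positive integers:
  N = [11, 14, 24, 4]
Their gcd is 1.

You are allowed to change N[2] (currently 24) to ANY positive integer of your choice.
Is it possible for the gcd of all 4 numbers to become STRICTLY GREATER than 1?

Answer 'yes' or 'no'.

Answer: no

Derivation:
Current gcd = 1
gcd of all OTHER numbers (without N[2]=24): gcd([11, 14, 4]) = 1
The new gcd after any change is gcd(1, new_value).
This can be at most 1.
Since 1 = old gcd 1, the gcd can only stay the same or decrease.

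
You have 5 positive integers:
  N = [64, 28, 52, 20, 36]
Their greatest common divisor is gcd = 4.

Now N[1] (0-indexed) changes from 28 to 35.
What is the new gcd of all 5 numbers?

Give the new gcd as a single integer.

Numbers: [64, 28, 52, 20, 36], gcd = 4
Change: index 1, 28 -> 35
gcd of the OTHER numbers (without index 1): gcd([64, 52, 20, 36]) = 4
New gcd = gcd(g_others, new_val) = gcd(4, 35) = 1

Answer: 1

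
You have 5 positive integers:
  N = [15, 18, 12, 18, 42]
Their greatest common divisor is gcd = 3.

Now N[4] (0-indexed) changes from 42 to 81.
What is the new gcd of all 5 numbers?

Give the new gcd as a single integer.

Answer: 3

Derivation:
Numbers: [15, 18, 12, 18, 42], gcd = 3
Change: index 4, 42 -> 81
gcd of the OTHER numbers (without index 4): gcd([15, 18, 12, 18]) = 3
New gcd = gcd(g_others, new_val) = gcd(3, 81) = 3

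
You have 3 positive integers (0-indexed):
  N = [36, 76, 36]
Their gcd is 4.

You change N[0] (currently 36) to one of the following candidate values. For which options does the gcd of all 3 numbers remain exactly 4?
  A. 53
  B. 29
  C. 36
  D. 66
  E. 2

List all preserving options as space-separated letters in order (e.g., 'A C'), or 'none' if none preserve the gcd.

Old gcd = 4; gcd of others (without N[0]) = 4
New gcd for candidate v: gcd(4, v). Preserves old gcd iff gcd(4, v) = 4.
  Option A: v=53, gcd(4,53)=1 -> changes
  Option B: v=29, gcd(4,29)=1 -> changes
  Option C: v=36, gcd(4,36)=4 -> preserves
  Option D: v=66, gcd(4,66)=2 -> changes
  Option E: v=2, gcd(4,2)=2 -> changes

Answer: C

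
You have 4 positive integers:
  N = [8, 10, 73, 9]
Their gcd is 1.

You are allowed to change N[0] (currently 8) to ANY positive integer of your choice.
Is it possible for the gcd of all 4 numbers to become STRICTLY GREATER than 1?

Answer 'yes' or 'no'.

Answer: no

Derivation:
Current gcd = 1
gcd of all OTHER numbers (without N[0]=8): gcd([10, 73, 9]) = 1
The new gcd after any change is gcd(1, new_value).
This can be at most 1.
Since 1 = old gcd 1, the gcd can only stay the same or decrease.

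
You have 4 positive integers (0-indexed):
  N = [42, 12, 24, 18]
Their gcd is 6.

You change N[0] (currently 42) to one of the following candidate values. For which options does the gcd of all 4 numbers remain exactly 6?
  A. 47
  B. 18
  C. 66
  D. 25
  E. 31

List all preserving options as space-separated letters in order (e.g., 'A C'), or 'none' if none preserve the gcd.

Old gcd = 6; gcd of others (without N[0]) = 6
New gcd for candidate v: gcd(6, v). Preserves old gcd iff gcd(6, v) = 6.
  Option A: v=47, gcd(6,47)=1 -> changes
  Option B: v=18, gcd(6,18)=6 -> preserves
  Option C: v=66, gcd(6,66)=6 -> preserves
  Option D: v=25, gcd(6,25)=1 -> changes
  Option E: v=31, gcd(6,31)=1 -> changes

Answer: B C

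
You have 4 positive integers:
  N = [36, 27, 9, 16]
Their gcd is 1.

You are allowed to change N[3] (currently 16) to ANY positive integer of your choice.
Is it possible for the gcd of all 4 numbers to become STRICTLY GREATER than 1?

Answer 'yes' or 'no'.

Current gcd = 1
gcd of all OTHER numbers (without N[3]=16): gcd([36, 27, 9]) = 9
The new gcd after any change is gcd(9, new_value).
This can be at most 9.
Since 9 > old gcd 1, the gcd CAN increase (e.g., set N[3] = 9).

Answer: yes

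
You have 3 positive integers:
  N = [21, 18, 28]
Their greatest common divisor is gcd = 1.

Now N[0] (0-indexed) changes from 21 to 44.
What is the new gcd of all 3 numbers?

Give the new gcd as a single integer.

Answer: 2

Derivation:
Numbers: [21, 18, 28], gcd = 1
Change: index 0, 21 -> 44
gcd of the OTHER numbers (without index 0): gcd([18, 28]) = 2
New gcd = gcd(g_others, new_val) = gcd(2, 44) = 2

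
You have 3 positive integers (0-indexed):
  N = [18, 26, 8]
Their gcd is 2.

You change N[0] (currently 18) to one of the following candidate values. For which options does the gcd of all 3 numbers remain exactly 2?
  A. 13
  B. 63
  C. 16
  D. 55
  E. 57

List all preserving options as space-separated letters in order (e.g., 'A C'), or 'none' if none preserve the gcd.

Old gcd = 2; gcd of others (without N[0]) = 2
New gcd for candidate v: gcd(2, v). Preserves old gcd iff gcd(2, v) = 2.
  Option A: v=13, gcd(2,13)=1 -> changes
  Option B: v=63, gcd(2,63)=1 -> changes
  Option C: v=16, gcd(2,16)=2 -> preserves
  Option D: v=55, gcd(2,55)=1 -> changes
  Option E: v=57, gcd(2,57)=1 -> changes

Answer: C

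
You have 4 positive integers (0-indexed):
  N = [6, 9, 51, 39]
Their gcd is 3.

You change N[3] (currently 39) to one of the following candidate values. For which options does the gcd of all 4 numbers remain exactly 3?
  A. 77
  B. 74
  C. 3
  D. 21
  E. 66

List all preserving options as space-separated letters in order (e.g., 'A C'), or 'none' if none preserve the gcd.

Answer: C D E

Derivation:
Old gcd = 3; gcd of others (without N[3]) = 3
New gcd for candidate v: gcd(3, v). Preserves old gcd iff gcd(3, v) = 3.
  Option A: v=77, gcd(3,77)=1 -> changes
  Option B: v=74, gcd(3,74)=1 -> changes
  Option C: v=3, gcd(3,3)=3 -> preserves
  Option D: v=21, gcd(3,21)=3 -> preserves
  Option E: v=66, gcd(3,66)=3 -> preserves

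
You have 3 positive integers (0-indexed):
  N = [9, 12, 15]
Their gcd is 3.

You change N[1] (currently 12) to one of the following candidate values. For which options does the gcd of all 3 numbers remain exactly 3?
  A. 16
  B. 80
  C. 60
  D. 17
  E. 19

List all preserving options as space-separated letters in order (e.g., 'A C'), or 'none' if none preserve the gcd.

Old gcd = 3; gcd of others (without N[1]) = 3
New gcd for candidate v: gcd(3, v). Preserves old gcd iff gcd(3, v) = 3.
  Option A: v=16, gcd(3,16)=1 -> changes
  Option B: v=80, gcd(3,80)=1 -> changes
  Option C: v=60, gcd(3,60)=3 -> preserves
  Option D: v=17, gcd(3,17)=1 -> changes
  Option E: v=19, gcd(3,19)=1 -> changes

Answer: C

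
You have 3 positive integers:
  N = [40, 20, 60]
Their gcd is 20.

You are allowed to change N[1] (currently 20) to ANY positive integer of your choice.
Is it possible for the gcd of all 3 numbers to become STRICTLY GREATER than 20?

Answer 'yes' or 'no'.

Answer: no

Derivation:
Current gcd = 20
gcd of all OTHER numbers (without N[1]=20): gcd([40, 60]) = 20
The new gcd after any change is gcd(20, new_value).
This can be at most 20.
Since 20 = old gcd 20, the gcd can only stay the same or decrease.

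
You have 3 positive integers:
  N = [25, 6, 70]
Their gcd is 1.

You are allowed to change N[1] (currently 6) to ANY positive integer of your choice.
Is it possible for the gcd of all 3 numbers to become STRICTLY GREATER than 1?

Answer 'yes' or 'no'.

Current gcd = 1
gcd of all OTHER numbers (without N[1]=6): gcd([25, 70]) = 5
The new gcd after any change is gcd(5, new_value).
This can be at most 5.
Since 5 > old gcd 1, the gcd CAN increase (e.g., set N[1] = 5).

Answer: yes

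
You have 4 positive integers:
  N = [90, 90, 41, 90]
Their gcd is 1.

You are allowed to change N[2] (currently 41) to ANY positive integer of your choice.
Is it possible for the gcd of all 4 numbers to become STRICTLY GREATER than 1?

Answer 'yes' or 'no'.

Current gcd = 1
gcd of all OTHER numbers (without N[2]=41): gcd([90, 90, 90]) = 90
The new gcd after any change is gcd(90, new_value).
This can be at most 90.
Since 90 > old gcd 1, the gcd CAN increase (e.g., set N[2] = 90).

Answer: yes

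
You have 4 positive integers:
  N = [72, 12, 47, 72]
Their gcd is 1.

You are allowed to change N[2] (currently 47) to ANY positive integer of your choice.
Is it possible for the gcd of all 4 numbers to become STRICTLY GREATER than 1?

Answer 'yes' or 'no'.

Answer: yes

Derivation:
Current gcd = 1
gcd of all OTHER numbers (without N[2]=47): gcd([72, 12, 72]) = 12
The new gcd after any change is gcd(12, new_value).
This can be at most 12.
Since 12 > old gcd 1, the gcd CAN increase (e.g., set N[2] = 12).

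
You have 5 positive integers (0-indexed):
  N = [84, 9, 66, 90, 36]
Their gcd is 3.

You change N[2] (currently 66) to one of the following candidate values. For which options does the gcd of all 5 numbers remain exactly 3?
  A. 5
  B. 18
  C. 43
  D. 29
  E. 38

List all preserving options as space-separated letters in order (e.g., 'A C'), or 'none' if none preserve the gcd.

Answer: B

Derivation:
Old gcd = 3; gcd of others (without N[2]) = 3
New gcd for candidate v: gcd(3, v). Preserves old gcd iff gcd(3, v) = 3.
  Option A: v=5, gcd(3,5)=1 -> changes
  Option B: v=18, gcd(3,18)=3 -> preserves
  Option C: v=43, gcd(3,43)=1 -> changes
  Option D: v=29, gcd(3,29)=1 -> changes
  Option E: v=38, gcd(3,38)=1 -> changes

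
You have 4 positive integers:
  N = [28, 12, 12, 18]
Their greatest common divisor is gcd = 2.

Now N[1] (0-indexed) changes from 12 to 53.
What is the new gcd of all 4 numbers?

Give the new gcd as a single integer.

Numbers: [28, 12, 12, 18], gcd = 2
Change: index 1, 12 -> 53
gcd of the OTHER numbers (without index 1): gcd([28, 12, 18]) = 2
New gcd = gcd(g_others, new_val) = gcd(2, 53) = 1

Answer: 1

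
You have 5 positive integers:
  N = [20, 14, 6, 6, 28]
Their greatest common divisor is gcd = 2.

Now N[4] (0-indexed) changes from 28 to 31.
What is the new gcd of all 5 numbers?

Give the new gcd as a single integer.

Numbers: [20, 14, 6, 6, 28], gcd = 2
Change: index 4, 28 -> 31
gcd of the OTHER numbers (without index 4): gcd([20, 14, 6, 6]) = 2
New gcd = gcd(g_others, new_val) = gcd(2, 31) = 1

Answer: 1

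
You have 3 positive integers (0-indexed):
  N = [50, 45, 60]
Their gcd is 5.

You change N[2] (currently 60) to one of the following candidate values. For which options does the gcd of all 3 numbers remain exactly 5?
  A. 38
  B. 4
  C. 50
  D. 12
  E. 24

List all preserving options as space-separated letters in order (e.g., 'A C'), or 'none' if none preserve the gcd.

Answer: C

Derivation:
Old gcd = 5; gcd of others (without N[2]) = 5
New gcd for candidate v: gcd(5, v). Preserves old gcd iff gcd(5, v) = 5.
  Option A: v=38, gcd(5,38)=1 -> changes
  Option B: v=4, gcd(5,4)=1 -> changes
  Option C: v=50, gcd(5,50)=5 -> preserves
  Option D: v=12, gcd(5,12)=1 -> changes
  Option E: v=24, gcd(5,24)=1 -> changes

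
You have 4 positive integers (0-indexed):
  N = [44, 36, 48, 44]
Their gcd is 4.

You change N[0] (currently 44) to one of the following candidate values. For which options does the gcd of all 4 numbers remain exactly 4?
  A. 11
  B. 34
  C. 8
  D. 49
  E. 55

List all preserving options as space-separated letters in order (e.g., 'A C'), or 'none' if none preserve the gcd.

Old gcd = 4; gcd of others (without N[0]) = 4
New gcd for candidate v: gcd(4, v). Preserves old gcd iff gcd(4, v) = 4.
  Option A: v=11, gcd(4,11)=1 -> changes
  Option B: v=34, gcd(4,34)=2 -> changes
  Option C: v=8, gcd(4,8)=4 -> preserves
  Option D: v=49, gcd(4,49)=1 -> changes
  Option E: v=55, gcd(4,55)=1 -> changes

Answer: C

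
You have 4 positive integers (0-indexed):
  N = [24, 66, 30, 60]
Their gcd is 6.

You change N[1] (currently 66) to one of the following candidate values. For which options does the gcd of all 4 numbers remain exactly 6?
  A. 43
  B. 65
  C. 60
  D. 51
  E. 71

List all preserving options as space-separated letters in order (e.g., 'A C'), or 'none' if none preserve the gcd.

Answer: C

Derivation:
Old gcd = 6; gcd of others (without N[1]) = 6
New gcd for candidate v: gcd(6, v). Preserves old gcd iff gcd(6, v) = 6.
  Option A: v=43, gcd(6,43)=1 -> changes
  Option B: v=65, gcd(6,65)=1 -> changes
  Option C: v=60, gcd(6,60)=6 -> preserves
  Option D: v=51, gcd(6,51)=3 -> changes
  Option E: v=71, gcd(6,71)=1 -> changes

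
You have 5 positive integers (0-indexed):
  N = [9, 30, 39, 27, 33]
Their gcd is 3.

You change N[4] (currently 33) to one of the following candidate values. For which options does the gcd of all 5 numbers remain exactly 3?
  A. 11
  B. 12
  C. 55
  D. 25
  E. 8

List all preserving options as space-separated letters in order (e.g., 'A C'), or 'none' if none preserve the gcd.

Old gcd = 3; gcd of others (without N[4]) = 3
New gcd for candidate v: gcd(3, v). Preserves old gcd iff gcd(3, v) = 3.
  Option A: v=11, gcd(3,11)=1 -> changes
  Option B: v=12, gcd(3,12)=3 -> preserves
  Option C: v=55, gcd(3,55)=1 -> changes
  Option D: v=25, gcd(3,25)=1 -> changes
  Option E: v=8, gcd(3,8)=1 -> changes

Answer: B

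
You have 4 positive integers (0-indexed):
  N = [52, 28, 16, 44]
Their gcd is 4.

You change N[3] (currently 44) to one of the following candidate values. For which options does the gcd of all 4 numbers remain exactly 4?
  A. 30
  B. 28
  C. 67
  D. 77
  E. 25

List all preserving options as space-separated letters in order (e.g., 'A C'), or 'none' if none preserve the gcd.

Old gcd = 4; gcd of others (without N[3]) = 4
New gcd for candidate v: gcd(4, v). Preserves old gcd iff gcd(4, v) = 4.
  Option A: v=30, gcd(4,30)=2 -> changes
  Option B: v=28, gcd(4,28)=4 -> preserves
  Option C: v=67, gcd(4,67)=1 -> changes
  Option D: v=77, gcd(4,77)=1 -> changes
  Option E: v=25, gcd(4,25)=1 -> changes

Answer: B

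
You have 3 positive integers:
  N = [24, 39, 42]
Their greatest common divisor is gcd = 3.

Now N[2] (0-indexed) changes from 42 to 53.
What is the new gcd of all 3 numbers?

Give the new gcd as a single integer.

Numbers: [24, 39, 42], gcd = 3
Change: index 2, 42 -> 53
gcd of the OTHER numbers (without index 2): gcd([24, 39]) = 3
New gcd = gcd(g_others, new_val) = gcd(3, 53) = 1

Answer: 1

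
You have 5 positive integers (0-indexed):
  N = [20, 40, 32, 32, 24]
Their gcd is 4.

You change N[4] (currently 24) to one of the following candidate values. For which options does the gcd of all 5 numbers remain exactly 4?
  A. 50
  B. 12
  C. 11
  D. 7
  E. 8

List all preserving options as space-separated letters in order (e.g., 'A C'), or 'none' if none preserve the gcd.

Answer: B E

Derivation:
Old gcd = 4; gcd of others (without N[4]) = 4
New gcd for candidate v: gcd(4, v). Preserves old gcd iff gcd(4, v) = 4.
  Option A: v=50, gcd(4,50)=2 -> changes
  Option B: v=12, gcd(4,12)=4 -> preserves
  Option C: v=11, gcd(4,11)=1 -> changes
  Option D: v=7, gcd(4,7)=1 -> changes
  Option E: v=8, gcd(4,8)=4 -> preserves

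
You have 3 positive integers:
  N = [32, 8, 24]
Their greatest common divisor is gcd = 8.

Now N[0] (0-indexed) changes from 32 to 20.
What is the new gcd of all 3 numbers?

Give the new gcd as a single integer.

Numbers: [32, 8, 24], gcd = 8
Change: index 0, 32 -> 20
gcd of the OTHER numbers (without index 0): gcd([8, 24]) = 8
New gcd = gcd(g_others, new_val) = gcd(8, 20) = 4

Answer: 4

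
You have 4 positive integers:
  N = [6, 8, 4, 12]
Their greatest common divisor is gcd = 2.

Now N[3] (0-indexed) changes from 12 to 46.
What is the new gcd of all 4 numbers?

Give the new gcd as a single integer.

Numbers: [6, 8, 4, 12], gcd = 2
Change: index 3, 12 -> 46
gcd of the OTHER numbers (without index 3): gcd([6, 8, 4]) = 2
New gcd = gcd(g_others, new_val) = gcd(2, 46) = 2

Answer: 2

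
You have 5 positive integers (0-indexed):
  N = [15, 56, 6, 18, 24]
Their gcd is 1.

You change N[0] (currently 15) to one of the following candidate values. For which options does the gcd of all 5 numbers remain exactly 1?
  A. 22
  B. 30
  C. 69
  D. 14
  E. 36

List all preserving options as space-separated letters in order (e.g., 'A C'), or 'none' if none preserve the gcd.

Old gcd = 1; gcd of others (without N[0]) = 2
New gcd for candidate v: gcd(2, v). Preserves old gcd iff gcd(2, v) = 1.
  Option A: v=22, gcd(2,22)=2 -> changes
  Option B: v=30, gcd(2,30)=2 -> changes
  Option C: v=69, gcd(2,69)=1 -> preserves
  Option D: v=14, gcd(2,14)=2 -> changes
  Option E: v=36, gcd(2,36)=2 -> changes

Answer: C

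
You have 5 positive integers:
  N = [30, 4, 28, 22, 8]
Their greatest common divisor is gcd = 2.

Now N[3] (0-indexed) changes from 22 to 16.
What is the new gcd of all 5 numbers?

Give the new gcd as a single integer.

Numbers: [30, 4, 28, 22, 8], gcd = 2
Change: index 3, 22 -> 16
gcd of the OTHER numbers (without index 3): gcd([30, 4, 28, 8]) = 2
New gcd = gcd(g_others, new_val) = gcd(2, 16) = 2

Answer: 2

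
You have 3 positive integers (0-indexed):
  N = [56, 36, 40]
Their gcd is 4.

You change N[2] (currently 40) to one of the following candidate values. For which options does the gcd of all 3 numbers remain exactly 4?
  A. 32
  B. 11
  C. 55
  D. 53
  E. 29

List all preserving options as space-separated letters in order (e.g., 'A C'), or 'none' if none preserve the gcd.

Old gcd = 4; gcd of others (without N[2]) = 4
New gcd for candidate v: gcd(4, v). Preserves old gcd iff gcd(4, v) = 4.
  Option A: v=32, gcd(4,32)=4 -> preserves
  Option B: v=11, gcd(4,11)=1 -> changes
  Option C: v=55, gcd(4,55)=1 -> changes
  Option D: v=53, gcd(4,53)=1 -> changes
  Option E: v=29, gcd(4,29)=1 -> changes

Answer: A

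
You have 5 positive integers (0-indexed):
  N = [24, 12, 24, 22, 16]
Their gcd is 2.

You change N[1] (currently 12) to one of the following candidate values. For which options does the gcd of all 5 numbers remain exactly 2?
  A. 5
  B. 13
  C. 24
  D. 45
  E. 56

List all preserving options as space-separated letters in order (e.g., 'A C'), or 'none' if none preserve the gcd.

Answer: C E

Derivation:
Old gcd = 2; gcd of others (without N[1]) = 2
New gcd for candidate v: gcd(2, v). Preserves old gcd iff gcd(2, v) = 2.
  Option A: v=5, gcd(2,5)=1 -> changes
  Option B: v=13, gcd(2,13)=1 -> changes
  Option C: v=24, gcd(2,24)=2 -> preserves
  Option D: v=45, gcd(2,45)=1 -> changes
  Option E: v=56, gcd(2,56)=2 -> preserves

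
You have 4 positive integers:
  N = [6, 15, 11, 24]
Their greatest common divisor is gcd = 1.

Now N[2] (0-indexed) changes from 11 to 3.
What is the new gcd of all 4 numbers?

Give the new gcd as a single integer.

Numbers: [6, 15, 11, 24], gcd = 1
Change: index 2, 11 -> 3
gcd of the OTHER numbers (without index 2): gcd([6, 15, 24]) = 3
New gcd = gcd(g_others, new_val) = gcd(3, 3) = 3

Answer: 3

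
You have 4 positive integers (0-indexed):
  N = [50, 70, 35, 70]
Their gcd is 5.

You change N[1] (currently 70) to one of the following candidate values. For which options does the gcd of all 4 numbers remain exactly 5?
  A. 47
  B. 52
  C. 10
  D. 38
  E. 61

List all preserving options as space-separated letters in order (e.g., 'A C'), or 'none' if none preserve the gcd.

Answer: C

Derivation:
Old gcd = 5; gcd of others (without N[1]) = 5
New gcd for candidate v: gcd(5, v). Preserves old gcd iff gcd(5, v) = 5.
  Option A: v=47, gcd(5,47)=1 -> changes
  Option B: v=52, gcd(5,52)=1 -> changes
  Option C: v=10, gcd(5,10)=5 -> preserves
  Option D: v=38, gcd(5,38)=1 -> changes
  Option E: v=61, gcd(5,61)=1 -> changes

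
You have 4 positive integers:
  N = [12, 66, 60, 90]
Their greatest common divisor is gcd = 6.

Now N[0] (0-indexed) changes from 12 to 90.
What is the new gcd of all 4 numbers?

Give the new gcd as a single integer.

Numbers: [12, 66, 60, 90], gcd = 6
Change: index 0, 12 -> 90
gcd of the OTHER numbers (without index 0): gcd([66, 60, 90]) = 6
New gcd = gcd(g_others, new_val) = gcd(6, 90) = 6

Answer: 6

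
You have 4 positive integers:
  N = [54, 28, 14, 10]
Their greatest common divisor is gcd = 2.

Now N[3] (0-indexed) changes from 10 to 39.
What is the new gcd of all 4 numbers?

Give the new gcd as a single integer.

Answer: 1

Derivation:
Numbers: [54, 28, 14, 10], gcd = 2
Change: index 3, 10 -> 39
gcd of the OTHER numbers (without index 3): gcd([54, 28, 14]) = 2
New gcd = gcd(g_others, new_val) = gcd(2, 39) = 1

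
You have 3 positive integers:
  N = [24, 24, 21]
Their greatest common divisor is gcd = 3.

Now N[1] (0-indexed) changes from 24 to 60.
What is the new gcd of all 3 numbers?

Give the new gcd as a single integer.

Answer: 3

Derivation:
Numbers: [24, 24, 21], gcd = 3
Change: index 1, 24 -> 60
gcd of the OTHER numbers (without index 1): gcd([24, 21]) = 3
New gcd = gcd(g_others, new_val) = gcd(3, 60) = 3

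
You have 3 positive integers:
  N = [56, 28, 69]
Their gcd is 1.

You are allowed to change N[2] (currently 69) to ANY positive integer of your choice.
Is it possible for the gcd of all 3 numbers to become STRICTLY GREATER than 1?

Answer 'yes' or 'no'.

Current gcd = 1
gcd of all OTHER numbers (without N[2]=69): gcd([56, 28]) = 28
The new gcd after any change is gcd(28, new_value).
This can be at most 28.
Since 28 > old gcd 1, the gcd CAN increase (e.g., set N[2] = 28).

Answer: yes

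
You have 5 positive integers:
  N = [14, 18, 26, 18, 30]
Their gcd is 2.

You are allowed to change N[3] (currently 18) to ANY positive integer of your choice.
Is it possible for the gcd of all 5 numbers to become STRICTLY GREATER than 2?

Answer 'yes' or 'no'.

Current gcd = 2
gcd of all OTHER numbers (without N[3]=18): gcd([14, 18, 26, 30]) = 2
The new gcd after any change is gcd(2, new_value).
This can be at most 2.
Since 2 = old gcd 2, the gcd can only stay the same or decrease.

Answer: no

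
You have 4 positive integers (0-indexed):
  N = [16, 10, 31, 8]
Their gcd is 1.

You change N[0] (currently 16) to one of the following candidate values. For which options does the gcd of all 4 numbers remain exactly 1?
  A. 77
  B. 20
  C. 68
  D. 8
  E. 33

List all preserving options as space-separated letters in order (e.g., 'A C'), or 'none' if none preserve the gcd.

Old gcd = 1; gcd of others (without N[0]) = 1
New gcd for candidate v: gcd(1, v). Preserves old gcd iff gcd(1, v) = 1.
  Option A: v=77, gcd(1,77)=1 -> preserves
  Option B: v=20, gcd(1,20)=1 -> preserves
  Option C: v=68, gcd(1,68)=1 -> preserves
  Option D: v=8, gcd(1,8)=1 -> preserves
  Option E: v=33, gcd(1,33)=1 -> preserves

Answer: A B C D E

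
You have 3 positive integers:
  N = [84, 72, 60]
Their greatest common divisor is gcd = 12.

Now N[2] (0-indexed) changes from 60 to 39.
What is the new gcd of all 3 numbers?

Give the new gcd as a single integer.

Answer: 3

Derivation:
Numbers: [84, 72, 60], gcd = 12
Change: index 2, 60 -> 39
gcd of the OTHER numbers (without index 2): gcd([84, 72]) = 12
New gcd = gcd(g_others, new_val) = gcd(12, 39) = 3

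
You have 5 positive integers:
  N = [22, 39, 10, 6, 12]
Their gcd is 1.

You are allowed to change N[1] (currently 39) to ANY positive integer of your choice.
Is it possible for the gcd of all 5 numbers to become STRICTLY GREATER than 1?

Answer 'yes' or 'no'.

Current gcd = 1
gcd of all OTHER numbers (without N[1]=39): gcd([22, 10, 6, 12]) = 2
The new gcd after any change is gcd(2, new_value).
This can be at most 2.
Since 2 > old gcd 1, the gcd CAN increase (e.g., set N[1] = 2).

Answer: yes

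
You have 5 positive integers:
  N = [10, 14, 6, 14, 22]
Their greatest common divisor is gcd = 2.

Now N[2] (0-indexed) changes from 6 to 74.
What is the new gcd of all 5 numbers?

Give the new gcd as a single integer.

Answer: 2

Derivation:
Numbers: [10, 14, 6, 14, 22], gcd = 2
Change: index 2, 6 -> 74
gcd of the OTHER numbers (without index 2): gcd([10, 14, 14, 22]) = 2
New gcd = gcd(g_others, new_val) = gcd(2, 74) = 2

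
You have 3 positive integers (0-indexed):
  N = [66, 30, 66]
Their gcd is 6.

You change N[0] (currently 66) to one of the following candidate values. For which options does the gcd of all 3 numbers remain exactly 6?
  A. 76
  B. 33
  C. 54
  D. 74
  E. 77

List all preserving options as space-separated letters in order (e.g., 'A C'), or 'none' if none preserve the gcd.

Old gcd = 6; gcd of others (without N[0]) = 6
New gcd for candidate v: gcd(6, v). Preserves old gcd iff gcd(6, v) = 6.
  Option A: v=76, gcd(6,76)=2 -> changes
  Option B: v=33, gcd(6,33)=3 -> changes
  Option C: v=54, gcd(6,54)=6 -> preserves
  Option D: v=74, gcd(6,74)=2 -> changes
  Option E: v=77, gcd(6,77)=1 -> changes

Answer: C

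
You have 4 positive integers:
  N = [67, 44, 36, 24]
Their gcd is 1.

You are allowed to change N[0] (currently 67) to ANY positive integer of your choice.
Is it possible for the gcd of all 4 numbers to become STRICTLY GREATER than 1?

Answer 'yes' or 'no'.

Answer: yes

Derivation:
Current gcd = 1
gcd of all OTHER numbers (without N[0]=67): gcd([44, 36, 24]) = 4
The new gcd after any change is gcd(4, new_value).
This can be at most 4.
Since 4 > old gcd 1, the gcd CAN increase (e.g., set N[0] = 4).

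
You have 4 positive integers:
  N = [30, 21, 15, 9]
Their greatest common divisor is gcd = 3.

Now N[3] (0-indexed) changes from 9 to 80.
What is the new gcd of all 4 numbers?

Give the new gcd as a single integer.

Numbers: [30, 21, 15, 9], gcd = 3
Change: index 3, 9 -> 80
gcd of the OTHER numbers (without index 3): gcd([30, 21, 15]) = 3
New gcd = gcd(g_others, new_val) = gcd(3, 80) = 1

Answer: 1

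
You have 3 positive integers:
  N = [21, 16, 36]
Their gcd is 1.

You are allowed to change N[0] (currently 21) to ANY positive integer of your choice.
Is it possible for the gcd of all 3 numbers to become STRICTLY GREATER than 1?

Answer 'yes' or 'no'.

Current gcd = 1
gcd of all OTHER numbers (without N[0]=21): gcd([16, 36]) = 4
The new gcd after any change is gcd(4, new_value).
This can be at most 4.
Since 4 > old gcd 1, the gcd CAN increase (e.g., set N[0] = 4).

Answer: yes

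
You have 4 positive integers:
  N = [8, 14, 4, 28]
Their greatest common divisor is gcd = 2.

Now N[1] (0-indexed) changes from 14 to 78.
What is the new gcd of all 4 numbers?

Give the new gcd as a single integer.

Numbers: [8, 14, 4, 28], gcd = 2
Change: index 1, 14 -> 78
gcd of the OTHER numbers (without index 1): gcd([8, 4, 28]) = 4
New gcd = gcd(g_others, new_val) = gcd(4, 78) = 2

Answer: 2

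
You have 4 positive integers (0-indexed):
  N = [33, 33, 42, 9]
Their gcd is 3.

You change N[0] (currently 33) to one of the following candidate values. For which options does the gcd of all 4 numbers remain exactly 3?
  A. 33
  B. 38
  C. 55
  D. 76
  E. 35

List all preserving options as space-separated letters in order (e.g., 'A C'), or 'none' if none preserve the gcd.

Old gcd = 3; gcd of others (without N[0]) = 3
New gcd for candidate v: gcd(3, v). Preserves old gcd iff gcd(3, v) = 3.
  Option A: v=33, gcd(3,33)=3 -> preserves
  Option B: v=38, gcd(3,38)=1 -> changes
  Option C: v=55, gcd(3,55)=1 -> changes
  Option D: v=76, gcd(3,76)=1 -> changes
  Option E: v=35, gcd(3,35)=1 -> changes

Answer: A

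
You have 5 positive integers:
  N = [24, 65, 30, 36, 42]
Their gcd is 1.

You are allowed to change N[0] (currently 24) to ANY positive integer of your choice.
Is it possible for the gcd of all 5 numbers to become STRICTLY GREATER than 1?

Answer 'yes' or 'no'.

Answer: no

Derivation:
Current gcd = 1
gcd of all OTHER numbers (without N[0]=24): gcd([65, 30, 36, 42]) = 1
The new gcd after any change is gcd(1, new_value).
This can be at most 1.
Since 1 = old gcd 1, the gcd can only stay the same or decrease.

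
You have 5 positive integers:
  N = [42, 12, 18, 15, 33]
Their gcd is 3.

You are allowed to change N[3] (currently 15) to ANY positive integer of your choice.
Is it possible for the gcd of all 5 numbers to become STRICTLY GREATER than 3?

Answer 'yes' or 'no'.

Answer: no

Derivation:
Current gcd = 3
gcd of all OTHER numbers (without N[3]=15): gcd([42, 12, 18, 33]) = 3
The new gcd after any change is gcd(3, new_value).
This can be at most 3.
Since 3 = old gcd 3, the gcd can only stay the same or decrease.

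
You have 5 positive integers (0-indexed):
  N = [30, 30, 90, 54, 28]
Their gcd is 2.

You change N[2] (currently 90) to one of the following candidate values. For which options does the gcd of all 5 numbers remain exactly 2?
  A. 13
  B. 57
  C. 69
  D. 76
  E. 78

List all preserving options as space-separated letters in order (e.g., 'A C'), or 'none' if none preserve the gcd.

Old gcd = 2; gcd of others (without N[2]) = 2
New gcd for candidate v: gcd(2, v). Preserves old gcd iff gcd(2, v) = 2.
  Option A: v=13, gcd(2,13)=1 -> changes
  Option B: v=57, gcd(2,57)=1 -> changes
  Option C: v=69, gcd(2,69)=1 -> changes
  Option D: v=76, gcd(2,76)=2 -> preserves
  Option E: v=78, gcd(2,78)=2 -> preserves

Answer: D E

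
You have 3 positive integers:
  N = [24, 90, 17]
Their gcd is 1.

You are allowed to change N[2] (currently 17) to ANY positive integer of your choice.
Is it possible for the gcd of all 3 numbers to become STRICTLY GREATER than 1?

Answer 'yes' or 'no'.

Answer: yes

Derivation:
Current gcd = 1
gcd of all OTHER numbers (without N[2]=17): gcd([24, 90]) = 6
The new gcd after any change is gcd(6, new_value).
This can be at most 6.
Since 6 > old gcd 1, the gcd CAN increase (e.g., set N[2] = 6).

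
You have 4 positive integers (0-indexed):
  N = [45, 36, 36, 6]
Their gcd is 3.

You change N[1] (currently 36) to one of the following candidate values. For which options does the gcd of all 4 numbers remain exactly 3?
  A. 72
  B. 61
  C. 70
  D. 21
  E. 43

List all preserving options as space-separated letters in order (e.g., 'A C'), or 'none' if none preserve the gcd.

Old gcd = 3; gcd of others (without N[1]) = 3
New gcd for candidate v: gcd(3, v). Preserves old gcd iff gcd(3, v) = 3.
  Option A: v=72, gcd(3,72)=3 -> preserves
  Option B: v=61, gcd(3,61)=1 -> changes
  Option C: v=70, gcd(3,70)=1 -> changes
  Option D: v=21, gcd(3,21)=3 -> preserves
  Option E: v=43, gcd(3,43)=1 -> changes

Answer: A D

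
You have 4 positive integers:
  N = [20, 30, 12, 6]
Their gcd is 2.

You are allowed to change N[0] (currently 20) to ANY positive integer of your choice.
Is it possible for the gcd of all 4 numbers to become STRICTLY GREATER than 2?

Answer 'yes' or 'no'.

Current gcd = 2
gcd of all OTHER numbers (without N[0]=20): gcd([30, 12, 6]) = 6
The new gcd after any change is gcd(6, new_value).
This can be at most 6.
Since 6 > old gcd 2, the gcd CAN increase (e.g., set N[0] = 6).

Answer: yes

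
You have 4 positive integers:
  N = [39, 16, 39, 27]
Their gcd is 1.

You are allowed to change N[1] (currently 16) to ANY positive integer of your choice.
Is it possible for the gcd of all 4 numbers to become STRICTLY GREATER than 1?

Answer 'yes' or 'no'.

Current gcd = 1
gcd of all OTHER numbers (without N[1]=16): gcd([39, 39, 27]) = 3
The new gcd after any change is gcd(3, new_value).
This can be at most 3.
Since 3 > old gcd 1, the gcd CAN increase (e.g., set N[1] = 3).

Answer: yes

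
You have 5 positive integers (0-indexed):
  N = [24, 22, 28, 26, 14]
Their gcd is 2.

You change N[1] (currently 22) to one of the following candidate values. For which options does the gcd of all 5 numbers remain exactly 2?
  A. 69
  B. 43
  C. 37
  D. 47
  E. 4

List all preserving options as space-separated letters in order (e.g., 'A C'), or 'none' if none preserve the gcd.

Old gcd = 2; gcd of others (without N[1]) = 2
New gcd for candidate v: gcd(2, v). Preserves old gcd iff gcd(2, v) = 2.
  Option A: v=69, gcd(2,69)=1 -> changes
  Option B: v=43, gcd(2,43)=1 -> changes
  Option C: v=37, gcd(2,37)=1 -> changes
  Option D: v=47, gcd(2,47)=1 -> changes
  Option E: v=4, gcd(2,4)=2 -> preserves

Answer: E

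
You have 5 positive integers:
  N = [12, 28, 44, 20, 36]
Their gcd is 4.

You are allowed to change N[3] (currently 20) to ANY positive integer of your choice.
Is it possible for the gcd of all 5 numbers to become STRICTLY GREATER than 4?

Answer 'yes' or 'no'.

Answer: no

Derivation:
Current gcd = 4
gcd of all OTHER numbers (without N[3]=20): gcd([12, 28, 44, 36]) = 4
The new gcd after any change is gcd(4, new_value).
This can be at most 4.
Since 4 = old gcd 4, the gcd can only stay the same or decrease.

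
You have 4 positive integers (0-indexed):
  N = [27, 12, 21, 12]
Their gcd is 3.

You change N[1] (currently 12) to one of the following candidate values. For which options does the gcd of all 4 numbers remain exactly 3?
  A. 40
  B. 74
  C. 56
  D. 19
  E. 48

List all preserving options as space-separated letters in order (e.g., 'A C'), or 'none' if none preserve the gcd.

Answer: E

Derivation:
Old gcd = 3; gcd of others (without N[1]) = 3
New gcd for candidate v: gcd(3, v). Preserves old gcd iff gcd(3, v) = 3.
  Option A: v=40, gcd(3,40)=1 -> changes
  Option B: v=74, gcd(3,74)=1 -> changes
  Option C: v=56, gcd(3,56)=1 -> changes
  Option D: v=19, gcd(3,19)=1 -> changes
  Option E: v=48, gcd(3,48)=3 -> preserves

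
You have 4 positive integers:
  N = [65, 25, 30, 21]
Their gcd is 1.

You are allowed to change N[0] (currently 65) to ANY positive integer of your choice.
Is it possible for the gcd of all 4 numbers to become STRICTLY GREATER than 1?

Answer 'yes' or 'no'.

Current gcd = 1
gcd of all OTHER numbers (without N[0]=65): gcd([25, 30, 21]) = 1
The new gcd after any change is gcd(1, new_value).
This can be at most 1.
Since 1 = old gcd 1, the gcd can only stay the same or decrease.

Answer: no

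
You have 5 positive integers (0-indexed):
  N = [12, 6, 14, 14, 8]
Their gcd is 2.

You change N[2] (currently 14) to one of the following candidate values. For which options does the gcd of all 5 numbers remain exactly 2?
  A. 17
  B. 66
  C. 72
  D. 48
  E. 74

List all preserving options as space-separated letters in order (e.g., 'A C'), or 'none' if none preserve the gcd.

Answer: B C D E

Derivation:
Old gcd = 2; gcd of others (without N[2]) = 2
New gcd for candidate v: gcd(2, v). Preserves old gcd iff gcd(2, v) = 2.
  Option A: v=17, gcd(2,17)=1 -> changes
  Option B: v=66, gcd(2,66)=2 -> preserves
  Option C: v=72, gcd(2,72)=2 -> preserves
  Option D: v=48, gcd(2,48)=2 -> preserves
  Option E: v=74, gcd(2,74)=2 -> preserves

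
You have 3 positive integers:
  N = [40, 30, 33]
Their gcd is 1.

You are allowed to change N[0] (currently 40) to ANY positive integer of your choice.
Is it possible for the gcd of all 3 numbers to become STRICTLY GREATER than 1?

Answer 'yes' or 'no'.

Answer: yes

Derivation:
Current gcd = 1
gcd of all OTHER numbers (without N[0]=40): gcd([30, 33]) = 3
The new gcd after any change is gcd(3, new_value).
This can be at most 3.
Since 3 > old gcd 1, the gcd CAN increase (e.g., set N[0] = 3).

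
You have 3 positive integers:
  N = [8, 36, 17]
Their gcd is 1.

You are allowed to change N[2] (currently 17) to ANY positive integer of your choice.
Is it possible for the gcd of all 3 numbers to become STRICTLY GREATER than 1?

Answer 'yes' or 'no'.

Answer: yes

Derivation:
Current gcd = 1
gcd of all OTHER numbers (without N[2]=17): gcd([8, 36]) = 4
The new gcd after any change is gcd(4, new_value).
This can be at most 4.
Since 4 > old gcd 1, the gcd CAN increase (e.g., set N[2] = 4).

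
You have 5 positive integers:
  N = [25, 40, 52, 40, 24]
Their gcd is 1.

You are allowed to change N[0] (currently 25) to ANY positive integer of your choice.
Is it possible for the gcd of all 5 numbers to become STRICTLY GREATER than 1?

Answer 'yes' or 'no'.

Answer: yes

Derivation:
Current gcd = 1
gcd of all OTHER numbers (without N[0]=25): gcd([40, 52, 40, 24]) = 4
The new gcd after any change is gcd(4, new_value).
This can be at most 4.
Since 4 > old gcd 1, the gcd CAN increase (e.g., set N[0] = 4).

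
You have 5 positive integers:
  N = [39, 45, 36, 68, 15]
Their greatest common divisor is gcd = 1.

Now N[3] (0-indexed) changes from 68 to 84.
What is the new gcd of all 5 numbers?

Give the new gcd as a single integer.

Answer: 3

Derivation:
Numbers: [39, 45, 36, 68, 15], gcd = 1
Change: index 3, 68 -> 84
gcd of the OTHER numbers (without index 3): gcd([39, 45, 36, 15]) = 3
New gcd = gcd(g_others, new_val) = gcd(3, 84) = 3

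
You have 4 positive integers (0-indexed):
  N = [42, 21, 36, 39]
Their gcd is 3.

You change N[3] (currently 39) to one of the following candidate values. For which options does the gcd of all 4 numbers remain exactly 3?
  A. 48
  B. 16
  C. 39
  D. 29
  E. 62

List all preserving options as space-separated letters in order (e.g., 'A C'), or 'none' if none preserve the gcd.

Old gcd = 3; gcd of others (without N[3]) = 3
New gcd for candidate v: gcd(3, v). Preserves old gcd iff gcd(3, v) = 3.
  Option A: v=48, gcd(3,48)=3 -> preserves
  Option B: v=16, gcd(3,16)=1 -> changes
  Option C: v=39, gcd(3,39)=3 -> preserves
  Option D: v=29, gcd(3,29)=1 -> changes
  Option E: v=62, gcd(3,62)=1 -> changes

Answer: A C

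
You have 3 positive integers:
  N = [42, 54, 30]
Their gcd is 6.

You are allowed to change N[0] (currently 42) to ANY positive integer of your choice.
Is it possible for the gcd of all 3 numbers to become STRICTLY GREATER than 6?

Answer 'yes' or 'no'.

Current gcd = 6
gcd of all OTHER numbers (without N[0]=42): gcd([54, 30]) = 6
The new gcd after any change is gcd(6, new_value).
This can be at most 6.
Since 6 = old gcd 6, the gcd can only stay the same or decrease.

Answer: no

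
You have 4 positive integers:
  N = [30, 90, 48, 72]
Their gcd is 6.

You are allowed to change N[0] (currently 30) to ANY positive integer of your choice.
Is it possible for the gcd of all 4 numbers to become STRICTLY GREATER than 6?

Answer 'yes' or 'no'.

Answer: no

Derivation:
Current gcd = 6
gcd of all OTHER numbers (without N[0]=30): gcd([90, 48, 72]) = 6
The new gcd after any change is gcd(6, new_value).
This can be at most 6.
Since 6 = old gcd 6, the gcd can only stay the same or decrease.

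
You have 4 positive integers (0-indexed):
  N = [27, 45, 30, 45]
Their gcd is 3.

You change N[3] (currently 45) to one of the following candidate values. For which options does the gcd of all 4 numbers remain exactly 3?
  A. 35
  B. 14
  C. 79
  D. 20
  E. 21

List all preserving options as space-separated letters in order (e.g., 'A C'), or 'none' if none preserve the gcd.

Old gcd = 3; gcd of others (without N[3]) = 3
New gcd for candidate v: gcd(3, v). Preserves old gcd iff gcd(3, v) = 3.
  Option A: v=35, gcd(3,35)=1 -> changes
  Option B: v=14, gcd(3,14)=1 -> changes
  Option C: v=79, gcd(3,79)=1 -> changes
  Option D: v=20, gcd(3,20)=1 -> changes
  Option E: v=21, gcd(3,21)=3 -> preserves

Answer: E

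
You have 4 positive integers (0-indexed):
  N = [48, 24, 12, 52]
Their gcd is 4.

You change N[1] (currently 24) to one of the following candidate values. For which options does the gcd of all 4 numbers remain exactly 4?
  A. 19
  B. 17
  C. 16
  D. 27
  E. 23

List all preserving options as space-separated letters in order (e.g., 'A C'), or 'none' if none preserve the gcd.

Old gcd = 4; gcd of others (without N[1]) = 4
New gcd for candidate v: gcd(4, v). Preserves old gcd iff gcd(4, v) = 4.
  Option A: v=19, gcd(4,19)=1 -> changes
  Option B: v=17, gcd(4,17)=1 -> changes
  Option C: v=16, gcd(4,16)=4 -> preserves
  Option D: v=27, gcd(4,27)=1 -> changes
  Option E: v=23, gcd(4,23)=1 -> changes

Answer: C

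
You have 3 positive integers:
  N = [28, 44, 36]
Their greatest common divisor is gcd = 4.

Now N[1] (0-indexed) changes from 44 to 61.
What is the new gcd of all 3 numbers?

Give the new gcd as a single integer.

Numbers: [28, 44, 36], gcd = 4
Change: index 1, 44 -> 61
gcd of the OTHER numbers (without index 1): gcd([28, 36]) = 4
New gcd = gcd(g_others, new_val) = gcd(4, 61) = 1

Answer: 1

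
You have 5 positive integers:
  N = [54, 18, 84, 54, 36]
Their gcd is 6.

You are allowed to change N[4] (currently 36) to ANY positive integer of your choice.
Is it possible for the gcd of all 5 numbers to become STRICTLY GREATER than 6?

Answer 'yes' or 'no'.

Current gcd = 6
gcd of all OTHER numbers (without N[4]=36): gcd([54, 18, 84, 54]) = 6
The new gcd after any change is gcd(6, new_value).
This can be at most 6.
Since 6 = old gcd 6, the gcd can only stay the same or decrease.

Answer: no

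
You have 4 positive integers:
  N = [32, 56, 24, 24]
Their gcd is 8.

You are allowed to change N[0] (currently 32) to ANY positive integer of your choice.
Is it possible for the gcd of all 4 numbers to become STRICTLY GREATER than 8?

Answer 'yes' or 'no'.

Current gcd = 8
gcd of all OTHER numbers (without N[0]=32): gcd([56, 24, 24]) = 8
The new gcd after any change is gcd(8, new_value).
This can be at most 8.
Since 8 = old gcd 8, the gcd can only stay the same or decrease.

Answer: no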